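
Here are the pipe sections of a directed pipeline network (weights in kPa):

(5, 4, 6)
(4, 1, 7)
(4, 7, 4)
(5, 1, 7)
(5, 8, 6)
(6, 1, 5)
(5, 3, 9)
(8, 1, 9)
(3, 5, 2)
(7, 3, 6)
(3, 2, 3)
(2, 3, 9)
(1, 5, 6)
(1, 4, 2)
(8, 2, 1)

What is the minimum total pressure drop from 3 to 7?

Shortest distances from 3:
3: 0
5: 2  (via 3)
2: 3  (via 3)
4: 8  (via 5)
8: 8  (via 5)
1: 9  (via 5)
7: 12  (via 4)
Shortest route: 3 → 5 → 4 → 7 = 12 kPa.

12 kPa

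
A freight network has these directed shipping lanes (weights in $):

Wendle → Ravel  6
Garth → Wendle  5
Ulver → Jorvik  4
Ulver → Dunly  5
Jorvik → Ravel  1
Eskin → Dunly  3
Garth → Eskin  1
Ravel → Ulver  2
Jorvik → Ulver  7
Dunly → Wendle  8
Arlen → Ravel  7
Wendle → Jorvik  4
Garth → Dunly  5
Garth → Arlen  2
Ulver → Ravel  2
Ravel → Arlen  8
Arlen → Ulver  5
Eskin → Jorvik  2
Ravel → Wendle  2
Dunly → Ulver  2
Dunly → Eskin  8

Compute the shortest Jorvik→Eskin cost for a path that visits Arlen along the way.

$27

Best Jorvik to Arlen: Jorvik → Ravel → Arlen costing 9
Best Arlen to Eskin: Arlen → Ulver → Dunly → Eskin costing 18
Total via Arlen: 9 + 18 = $27.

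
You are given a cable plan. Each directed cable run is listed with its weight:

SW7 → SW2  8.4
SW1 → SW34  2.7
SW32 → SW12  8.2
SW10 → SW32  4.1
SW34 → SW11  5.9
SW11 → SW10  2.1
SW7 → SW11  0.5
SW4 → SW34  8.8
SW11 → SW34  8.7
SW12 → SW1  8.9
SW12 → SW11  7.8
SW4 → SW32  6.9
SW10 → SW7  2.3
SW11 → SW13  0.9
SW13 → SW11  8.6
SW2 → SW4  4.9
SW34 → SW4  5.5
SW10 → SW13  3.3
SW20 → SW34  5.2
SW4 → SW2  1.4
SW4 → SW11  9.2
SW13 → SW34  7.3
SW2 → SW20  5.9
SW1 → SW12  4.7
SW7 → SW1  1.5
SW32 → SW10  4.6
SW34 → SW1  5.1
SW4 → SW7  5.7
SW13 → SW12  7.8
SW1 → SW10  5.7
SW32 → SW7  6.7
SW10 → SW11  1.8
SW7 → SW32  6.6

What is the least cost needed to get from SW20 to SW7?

15.5

Running Dijkstra from SW20:
SW20: 0
SW34: 5.2  (via SW20)
SW1: 10.3  (via SW34)
SW4: 10.7  (via SW34)
SW11: 11.1  (via SW34)
SW13: 12  (via SW11)
SW2: 12.1  (via SW4)
SW10: 13.2  (via SW11)
SW12: 15  (via SW1)
SW7: 15.5  (via SW10)
Shortest route: SW20–SW34–SW11–SW10–SW7 = 15.5.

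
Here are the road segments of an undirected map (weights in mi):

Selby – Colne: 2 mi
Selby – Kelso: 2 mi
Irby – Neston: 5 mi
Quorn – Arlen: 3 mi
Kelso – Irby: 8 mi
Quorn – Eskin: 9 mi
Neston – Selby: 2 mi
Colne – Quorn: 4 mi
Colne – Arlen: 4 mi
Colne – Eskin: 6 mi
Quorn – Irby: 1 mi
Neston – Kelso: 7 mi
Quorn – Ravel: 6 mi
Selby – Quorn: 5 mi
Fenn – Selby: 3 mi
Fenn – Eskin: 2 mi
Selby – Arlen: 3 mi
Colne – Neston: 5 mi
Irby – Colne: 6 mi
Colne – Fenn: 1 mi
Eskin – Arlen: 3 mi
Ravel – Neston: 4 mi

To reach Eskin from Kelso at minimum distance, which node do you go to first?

Selby

Enumerating some paths:
Kelso → Selby → Fenn → Eskin: 2+3+2 = 7
Kelso → Selby → Arlen → Eskin: 2+3+3 = 8
Cheapest is Kelso → Selby → Fenn → Eskin at 7 mi.
So from Kelso the first move is to Selby.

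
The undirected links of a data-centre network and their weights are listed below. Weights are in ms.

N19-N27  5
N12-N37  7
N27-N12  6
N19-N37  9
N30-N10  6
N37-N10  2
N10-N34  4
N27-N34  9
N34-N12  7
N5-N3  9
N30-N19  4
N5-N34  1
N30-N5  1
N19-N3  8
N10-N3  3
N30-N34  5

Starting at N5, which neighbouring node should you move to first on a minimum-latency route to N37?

N34

Compare a few routes:
N5 - N30 - N34 - N10 - N37: 1+5+4+2 = 12
N5 - N30 - N10 - N37: 1+6+2 = 9
N5 - N34 - N10 - N37: 1+4+2 = 7
Cheapest is N5 - N34 - N10 - N37 at 7 ms.
So from N5 the first move is to N34.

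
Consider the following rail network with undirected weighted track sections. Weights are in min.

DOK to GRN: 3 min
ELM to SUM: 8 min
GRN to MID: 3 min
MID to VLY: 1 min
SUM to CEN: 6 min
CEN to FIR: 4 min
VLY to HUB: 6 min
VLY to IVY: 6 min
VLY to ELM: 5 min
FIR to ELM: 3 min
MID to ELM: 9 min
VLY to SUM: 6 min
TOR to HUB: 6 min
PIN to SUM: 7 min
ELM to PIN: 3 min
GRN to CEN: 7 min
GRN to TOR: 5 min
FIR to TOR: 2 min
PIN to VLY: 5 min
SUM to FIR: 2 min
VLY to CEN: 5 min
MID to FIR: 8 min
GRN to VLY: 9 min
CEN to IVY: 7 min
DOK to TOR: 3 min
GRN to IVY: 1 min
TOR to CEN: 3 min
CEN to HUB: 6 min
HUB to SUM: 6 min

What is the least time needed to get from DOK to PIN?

Enumerating some paths:
DOK → GRN → MID → VLY → PIN: 3+3+1+5 = 12
DOK → TOR → FIR → ELM → PIN: 3+2+3+3 = 11
DOK → TOR → FIR → SUM → PIN: 3+2+2+7 = 14
The minimum is 11 min via DOK → TOR → FIR → ELM → PIN.

11 min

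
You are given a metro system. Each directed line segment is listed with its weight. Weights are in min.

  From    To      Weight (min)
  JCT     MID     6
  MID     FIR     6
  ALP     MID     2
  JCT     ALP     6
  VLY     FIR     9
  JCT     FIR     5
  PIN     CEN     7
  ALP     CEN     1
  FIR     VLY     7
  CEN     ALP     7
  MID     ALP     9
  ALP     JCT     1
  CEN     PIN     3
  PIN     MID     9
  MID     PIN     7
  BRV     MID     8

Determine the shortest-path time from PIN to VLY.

Shortest distances from PIN:
PIN: 0
CEN: 7  (via PIN)
MID: 9  (via PIN)
ALP: 14  (via CEN)
JCT: 15  (via ALP)
FIR: 15  (via MID)
VLY: 22  (via FIR)
Shortest route: PIN → MID → FIR → VLY = 22 min.

22 min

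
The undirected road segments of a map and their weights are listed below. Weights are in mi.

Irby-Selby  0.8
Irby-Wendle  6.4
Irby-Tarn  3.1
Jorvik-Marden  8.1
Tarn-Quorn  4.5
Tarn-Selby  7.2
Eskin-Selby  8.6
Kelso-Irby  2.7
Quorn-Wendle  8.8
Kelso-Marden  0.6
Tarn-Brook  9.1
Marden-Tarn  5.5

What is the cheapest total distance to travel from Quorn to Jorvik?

18.1 mi

Enumerating some paths:
Quorn–Tarn–Marden–Jorvik: 4.5+5.5+8.1 = 18.1
Quorn–Tarn–Irby–Kelso–Marden–Jorvik: 4.5+3.1+2.7+0.6+8.1 = 19
Cheapest is Quorn–Tarn–Marden–Jorvik at 18.1 mi.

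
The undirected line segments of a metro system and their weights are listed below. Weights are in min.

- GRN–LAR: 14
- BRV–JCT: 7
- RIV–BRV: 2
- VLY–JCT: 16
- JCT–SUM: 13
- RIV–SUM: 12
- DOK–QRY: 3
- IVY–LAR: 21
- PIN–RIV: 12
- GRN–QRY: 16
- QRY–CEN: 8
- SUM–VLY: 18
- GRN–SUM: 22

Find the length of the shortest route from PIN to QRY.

Compare a few routes:
PIN - RIV - BRV - JCT - SUM - GRN - QRY: 12+2+7+13+22+16 = 72
PIN - RIV - SUM - GRN - QRY: 12+12+22+16 = 62
The minimum is 62 min via PIN - RIV - SUM - GRN - QRY.

62 min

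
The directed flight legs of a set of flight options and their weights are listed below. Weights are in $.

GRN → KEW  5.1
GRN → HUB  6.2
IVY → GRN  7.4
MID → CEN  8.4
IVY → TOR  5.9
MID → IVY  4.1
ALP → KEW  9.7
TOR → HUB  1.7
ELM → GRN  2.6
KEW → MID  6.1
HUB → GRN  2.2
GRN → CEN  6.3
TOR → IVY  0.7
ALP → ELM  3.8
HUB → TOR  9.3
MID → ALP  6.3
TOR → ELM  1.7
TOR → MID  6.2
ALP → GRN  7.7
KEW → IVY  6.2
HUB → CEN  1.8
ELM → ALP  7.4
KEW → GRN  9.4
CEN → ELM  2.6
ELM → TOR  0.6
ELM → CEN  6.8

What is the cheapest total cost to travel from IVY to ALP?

Running Dijkstra from IVY:
IVY: 0
TOR: 5.9  (via IVY)
GRN: 7.4  (via IVY)
HUB: 7.6  (via TOR)
ELM: 7.6  (via TOR)
CEN: 9.4  (via HUB)
MID: 12.1  (via TOR)
KEW: 12.5  (via GRN)
ALP: 15  (via ELM)
Shortest route: IVY–TOR–ELM–ALP = $15.

$15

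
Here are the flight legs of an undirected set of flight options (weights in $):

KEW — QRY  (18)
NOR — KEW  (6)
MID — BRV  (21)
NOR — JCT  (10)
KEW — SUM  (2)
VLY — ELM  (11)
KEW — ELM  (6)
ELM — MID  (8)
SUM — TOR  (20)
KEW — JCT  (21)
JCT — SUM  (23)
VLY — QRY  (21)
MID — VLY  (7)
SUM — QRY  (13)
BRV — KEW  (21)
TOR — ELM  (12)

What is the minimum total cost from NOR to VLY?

$23

Shortest distances from NOR:
NOR: 0
KEW: 6  (via NOR)
SUM: 8  (via KEW)
JCT: 10  (via NOR)
ELM: 12  (via KEW)
MID: 20  (via ELM)
QRY: 21  (via SUM)
VLY: 23  (via ELM)
Shortest route: NOR → KEW → ELM → VLY = $23.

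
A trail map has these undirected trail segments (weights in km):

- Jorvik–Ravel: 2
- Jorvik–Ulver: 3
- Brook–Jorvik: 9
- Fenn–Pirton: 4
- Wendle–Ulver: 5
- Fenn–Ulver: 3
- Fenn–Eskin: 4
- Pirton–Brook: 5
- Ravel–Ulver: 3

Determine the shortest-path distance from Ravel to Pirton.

Compare a few routes:
Ravel → Jorvik → Brook → Pirton: 2+9+5 = 16
Ravel → Ulver → Fenn → Pirton: 3+3+4 = 10
Ravel → Jorvik → Ulver → Fenn → Pirton: 2+3+3+4 = 12
Cheapest is Ravel → Ulver → Fenn → Pirton at 10 km.

10 km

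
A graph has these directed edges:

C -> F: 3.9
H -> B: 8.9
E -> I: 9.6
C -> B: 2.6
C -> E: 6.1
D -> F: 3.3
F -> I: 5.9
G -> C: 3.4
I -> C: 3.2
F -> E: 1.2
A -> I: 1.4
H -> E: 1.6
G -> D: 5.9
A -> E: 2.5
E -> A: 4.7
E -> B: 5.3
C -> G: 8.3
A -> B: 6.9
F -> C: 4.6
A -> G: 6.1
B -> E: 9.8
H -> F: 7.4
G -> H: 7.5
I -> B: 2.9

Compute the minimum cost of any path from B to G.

Shortest distances from B:
B: 0
E: 9.8  (via B)
A: 14.5  (via E)
I: 15.9  (via A)
C: 19.1  (via I)
G: 20.6  (via A)
Shortest route: B → E → A → G = 20.6.

20.6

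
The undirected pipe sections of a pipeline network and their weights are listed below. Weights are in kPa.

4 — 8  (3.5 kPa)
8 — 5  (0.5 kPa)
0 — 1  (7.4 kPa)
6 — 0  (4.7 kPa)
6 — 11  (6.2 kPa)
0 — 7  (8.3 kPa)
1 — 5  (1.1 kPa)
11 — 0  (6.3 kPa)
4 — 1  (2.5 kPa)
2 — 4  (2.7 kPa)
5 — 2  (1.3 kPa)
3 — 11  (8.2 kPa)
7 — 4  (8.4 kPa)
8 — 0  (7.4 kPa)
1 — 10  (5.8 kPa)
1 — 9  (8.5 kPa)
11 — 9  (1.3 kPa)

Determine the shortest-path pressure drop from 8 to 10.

7.4 kPa

Candidate routes:
8 → 5 → 1 → 10: 0.5+1.1+5.8 = 7.4
8 → 5 → 2 → 4 → 1 → 10: 0.5+1.3+2.7+2.5+5.8 = 12.8
8 → 4 → 2 → 5 → 1 → 10: 3.5+2.7+1.3+1.1+5.8 = 14.4
8 → 4 → 1 → 10: 3.5+2.5+5.8 = 11.8
The minimum is 7.4 kPa via 8 → 5 → 1 → 10.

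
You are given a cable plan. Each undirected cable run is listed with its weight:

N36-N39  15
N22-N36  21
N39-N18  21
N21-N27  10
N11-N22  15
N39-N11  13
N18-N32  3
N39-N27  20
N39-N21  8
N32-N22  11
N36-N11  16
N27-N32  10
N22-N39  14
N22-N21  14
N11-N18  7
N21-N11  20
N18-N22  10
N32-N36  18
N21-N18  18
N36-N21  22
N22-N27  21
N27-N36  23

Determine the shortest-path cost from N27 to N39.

Candidate routes:
N27–N32–N18–N11–N39: 10+3+7+13 = 33
N27–N21–N39: 10+8 = 18
N27–N39: 20 = 20
N27–N32–N18–N39: 10+3+21 = 34
The minimum is 18 via N27–N21–N39.

18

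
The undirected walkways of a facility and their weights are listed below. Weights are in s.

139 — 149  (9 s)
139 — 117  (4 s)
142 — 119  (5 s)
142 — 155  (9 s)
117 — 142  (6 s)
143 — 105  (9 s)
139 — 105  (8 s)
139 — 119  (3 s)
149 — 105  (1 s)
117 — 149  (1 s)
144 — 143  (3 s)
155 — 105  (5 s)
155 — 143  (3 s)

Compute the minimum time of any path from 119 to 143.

Compare a few routes:
119 - 142 - 155 - 143: 5+9+3 = 17
119 - 139 - 117 - 149 - 105 - 143: 3+4+1+1+9 = 18
The minimum is 17 s via 119 - 142 - 155 - 143.

17 s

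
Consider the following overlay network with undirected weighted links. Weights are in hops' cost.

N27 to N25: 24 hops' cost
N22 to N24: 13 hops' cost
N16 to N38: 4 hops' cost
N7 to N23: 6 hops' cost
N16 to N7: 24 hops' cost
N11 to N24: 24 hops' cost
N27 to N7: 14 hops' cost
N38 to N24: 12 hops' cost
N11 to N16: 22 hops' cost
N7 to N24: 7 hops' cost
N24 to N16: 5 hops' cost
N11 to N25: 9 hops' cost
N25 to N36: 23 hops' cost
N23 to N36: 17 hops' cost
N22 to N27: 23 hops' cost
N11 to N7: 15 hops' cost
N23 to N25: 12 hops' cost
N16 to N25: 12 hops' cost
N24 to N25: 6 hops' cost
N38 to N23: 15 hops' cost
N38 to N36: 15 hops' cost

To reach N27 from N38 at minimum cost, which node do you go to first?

Compare a few routes:
N38–N23–N7–N27: 15+6+14 = 35
N38–N24–N7–N27: 12+7+14 = 33
N38–N16–N24–N7–N27: 4+5+7+14 = 30
Cheapest is N38–N16–N24–N7–N27 at 30 hops' cost.
So from N38 the first move is to N16.

N16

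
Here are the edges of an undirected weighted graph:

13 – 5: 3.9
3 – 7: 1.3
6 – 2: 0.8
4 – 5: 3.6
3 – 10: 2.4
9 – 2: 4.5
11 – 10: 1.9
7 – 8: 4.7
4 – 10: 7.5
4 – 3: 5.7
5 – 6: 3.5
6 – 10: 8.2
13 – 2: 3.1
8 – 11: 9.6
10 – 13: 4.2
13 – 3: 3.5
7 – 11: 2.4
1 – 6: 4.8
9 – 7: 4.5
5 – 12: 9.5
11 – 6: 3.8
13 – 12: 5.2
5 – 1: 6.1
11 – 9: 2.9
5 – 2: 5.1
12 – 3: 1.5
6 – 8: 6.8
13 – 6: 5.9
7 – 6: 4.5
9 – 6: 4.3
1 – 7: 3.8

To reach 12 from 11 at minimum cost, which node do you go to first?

7

Candidate routes:
11–9–7–3–12: 2.9+4.5+1.3+1.5 = 10.2
11–7–3–12: 2.4+1.3+1.5 = 5.2
11–10–3–12: 1.9+2.4+1.5 = 5.8
The minimum is 5.2 via 11–7–3–12.
So from 11 the first move is to 7.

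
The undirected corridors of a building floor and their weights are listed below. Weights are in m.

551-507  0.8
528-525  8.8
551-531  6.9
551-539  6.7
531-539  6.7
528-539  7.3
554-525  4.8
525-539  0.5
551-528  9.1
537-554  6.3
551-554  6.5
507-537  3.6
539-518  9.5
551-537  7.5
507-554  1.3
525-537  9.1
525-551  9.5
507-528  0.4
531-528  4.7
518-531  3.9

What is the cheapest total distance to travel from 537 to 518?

12.6 m

Shortest distances from 537:
537: 0
507: 3.6  (via 537)
528: 4  (via 507)
551: 4.4  (via 507)
554: 4.9  (via 507)
531: 8.7  (via 528)
525: 9.1  (via 537)
539: 9.6  (via 525)
518: 12.6  (via 531)
Shortest route: 537 → 507 → 528 → 531 → 518 = 12.6 m.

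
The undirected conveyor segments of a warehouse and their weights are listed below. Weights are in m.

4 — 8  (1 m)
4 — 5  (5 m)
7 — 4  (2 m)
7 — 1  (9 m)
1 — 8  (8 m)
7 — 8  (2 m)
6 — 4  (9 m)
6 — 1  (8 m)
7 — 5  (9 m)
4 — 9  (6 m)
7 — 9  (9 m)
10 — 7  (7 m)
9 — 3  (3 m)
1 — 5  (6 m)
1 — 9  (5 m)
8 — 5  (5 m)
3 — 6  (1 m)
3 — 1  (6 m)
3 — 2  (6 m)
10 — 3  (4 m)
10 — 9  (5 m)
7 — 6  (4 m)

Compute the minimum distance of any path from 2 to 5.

18 m

Running Dijkstra from 2:
2: 0
3: 6  (via 2)
6: 7  (via 3)
9: 9  (via 3)
10: 10  (via 3)
7: 11  (via 6)
1: 12  (via 3)
4: 13  (via 7)
8: 13  (via 7)
5: 18  (via 1)
Shortest route: 2 → 3 → 1 → 5 = 18 m.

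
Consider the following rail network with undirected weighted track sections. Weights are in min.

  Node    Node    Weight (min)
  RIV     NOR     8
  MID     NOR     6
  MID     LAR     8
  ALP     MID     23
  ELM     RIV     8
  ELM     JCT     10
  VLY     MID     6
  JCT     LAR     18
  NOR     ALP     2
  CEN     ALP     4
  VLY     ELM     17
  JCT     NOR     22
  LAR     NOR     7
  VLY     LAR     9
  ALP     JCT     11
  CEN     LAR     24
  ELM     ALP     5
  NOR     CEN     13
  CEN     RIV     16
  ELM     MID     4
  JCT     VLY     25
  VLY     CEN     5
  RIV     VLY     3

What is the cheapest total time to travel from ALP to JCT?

11 min

Settle nodes by increasing distance from ALP:
ALP: 0
NOR: 2  (via ALP)
CEN: 4  (via ALP)
ELM: 5  (via ALP)
MID: 8  (via NOR)
LAR: 9  (via NOR)
VLY: 9  (via CEN)
RIV: 10  (via NOR)
JCT: 11  (via ALP)
Shortest route: ALP–JCT = 11 min.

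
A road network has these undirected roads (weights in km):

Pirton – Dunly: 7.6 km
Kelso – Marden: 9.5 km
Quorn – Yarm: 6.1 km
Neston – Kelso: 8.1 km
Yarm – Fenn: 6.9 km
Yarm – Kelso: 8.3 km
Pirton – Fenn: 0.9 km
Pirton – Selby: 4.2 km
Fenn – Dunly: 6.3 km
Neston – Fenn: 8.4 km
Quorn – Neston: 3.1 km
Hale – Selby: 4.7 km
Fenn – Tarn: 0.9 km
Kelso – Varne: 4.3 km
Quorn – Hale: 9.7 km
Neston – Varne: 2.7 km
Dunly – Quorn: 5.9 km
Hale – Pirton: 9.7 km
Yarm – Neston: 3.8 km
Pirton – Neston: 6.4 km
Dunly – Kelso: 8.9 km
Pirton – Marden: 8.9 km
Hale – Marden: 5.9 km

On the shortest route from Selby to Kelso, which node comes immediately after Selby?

Enumerating some paths:
Selby - Hale - Marden - Kelso: 4.7+5.9+9.5 = 20.1
Selby - Pirton - Neston - Varne - Kelso: 4.2+6.4+2.7+4.3 = 17.6
Selby - Pirton - Fenn - Yarm - Kelso: 4.2+0.9+6.9+8.3 = 20.3
Selby - Pirton - Neston - Kelso: 4.2+6.4+8.1 = 18.7
The minimum is 17.6 km via Selby - Pirton - Neston - Varne - Kelso.
So from Selby the first move is to Pirton.

Pirton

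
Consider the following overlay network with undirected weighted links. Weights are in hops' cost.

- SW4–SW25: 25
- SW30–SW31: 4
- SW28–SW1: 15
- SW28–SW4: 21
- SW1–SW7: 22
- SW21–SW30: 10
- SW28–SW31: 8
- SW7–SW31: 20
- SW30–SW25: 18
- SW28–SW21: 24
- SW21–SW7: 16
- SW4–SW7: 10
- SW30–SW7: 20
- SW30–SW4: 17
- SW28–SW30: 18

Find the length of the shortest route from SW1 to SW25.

45 hops' cost

Enumerating some paths:
SW1 → SW28 → SW30 → SW25: 15+18+18 = 51
SW1 → SW7 → SW4 → SW25: 22+10+25 = 57
SW1 → SW28 → SW31 → SW30 → SW25: 15+8+4+18 = 45
SW1 → SW7 → SW30 → SW25: 22+20+18 = 60
The minimum is 45 hops' cost via SW1 → SW28 → SW31 → SW30 → SW25.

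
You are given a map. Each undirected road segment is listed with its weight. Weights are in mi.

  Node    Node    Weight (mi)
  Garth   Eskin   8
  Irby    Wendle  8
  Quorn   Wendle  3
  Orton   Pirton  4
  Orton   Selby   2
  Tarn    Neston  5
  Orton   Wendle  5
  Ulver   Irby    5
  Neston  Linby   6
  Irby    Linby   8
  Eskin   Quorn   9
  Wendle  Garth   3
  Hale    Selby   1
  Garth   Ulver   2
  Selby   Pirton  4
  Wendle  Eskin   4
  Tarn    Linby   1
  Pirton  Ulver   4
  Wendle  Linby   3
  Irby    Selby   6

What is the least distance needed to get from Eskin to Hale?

12 mi

Shortest distances from Eskin:
Eskin: 0
Wendle: 4  (via Eskin)
Linby: 7  (via Wendle)
Garth: 7  (via Wendle)
Quorn: 7  (via Wendle)
Tarn: 8  (via Linby)
Orton: 9  (via Wendle)
Ulver: 9  (via Garth)
Selby: 11  (via Orton)
Irby: 12  (via Wendle)
Hale: 12  (via Selby)
Shortest route: Eskin–Wendle–Orton–Selby–Hale = 12 mi.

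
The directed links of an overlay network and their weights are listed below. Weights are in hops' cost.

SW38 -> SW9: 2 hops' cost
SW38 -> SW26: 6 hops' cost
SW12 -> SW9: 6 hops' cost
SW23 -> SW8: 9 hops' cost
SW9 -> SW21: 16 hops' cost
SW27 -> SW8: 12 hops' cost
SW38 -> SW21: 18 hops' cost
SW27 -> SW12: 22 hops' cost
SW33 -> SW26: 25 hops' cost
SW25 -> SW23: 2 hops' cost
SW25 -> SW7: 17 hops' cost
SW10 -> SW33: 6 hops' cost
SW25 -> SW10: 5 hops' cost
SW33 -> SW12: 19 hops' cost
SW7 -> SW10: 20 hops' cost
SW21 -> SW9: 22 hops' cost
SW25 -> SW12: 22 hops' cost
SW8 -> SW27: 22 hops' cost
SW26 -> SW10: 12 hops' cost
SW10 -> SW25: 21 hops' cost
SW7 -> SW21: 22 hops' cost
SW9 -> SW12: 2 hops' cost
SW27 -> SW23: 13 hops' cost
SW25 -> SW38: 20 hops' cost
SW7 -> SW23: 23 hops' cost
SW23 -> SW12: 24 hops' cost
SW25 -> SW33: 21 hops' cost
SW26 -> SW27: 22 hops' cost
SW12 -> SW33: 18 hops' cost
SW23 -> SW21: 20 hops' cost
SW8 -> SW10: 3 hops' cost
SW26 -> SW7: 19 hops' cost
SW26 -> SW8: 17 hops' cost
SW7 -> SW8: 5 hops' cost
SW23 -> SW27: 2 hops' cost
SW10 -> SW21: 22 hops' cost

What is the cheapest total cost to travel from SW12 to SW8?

60 hops' cost

Compare a few routes:
SW12–SW33–SW26–SW8: 18+25+17 = 60
SW12–SW33–SW26–SW7–SW8: 18+25+19+5 = 67
SW12–SW33–SW26–SW27–SW8: 18+25+22+12 = 77
The minimum is 60 hops' cost via SW12–SW33–SW26–SW8.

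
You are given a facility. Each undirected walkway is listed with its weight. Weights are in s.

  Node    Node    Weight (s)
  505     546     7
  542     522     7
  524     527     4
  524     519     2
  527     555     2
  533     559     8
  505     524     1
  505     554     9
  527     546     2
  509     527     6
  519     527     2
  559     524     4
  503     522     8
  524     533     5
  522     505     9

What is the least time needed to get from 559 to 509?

14 s

Candidate routes:
559 → 533 → 524 → 519 → 527 → 509: 8+5+2+2+6 = 23
559 → 524 → 505 → 546 → 527 → 509: 4+1+7+2+6 = 20
559 → 533 → 524 → 527 → 509: 8+5+4+6 = 23
559 → 524 → 527 → 509: 4+4+6 = 14
Cheapest is 559 → 524 → 527 → 509 at 14 s.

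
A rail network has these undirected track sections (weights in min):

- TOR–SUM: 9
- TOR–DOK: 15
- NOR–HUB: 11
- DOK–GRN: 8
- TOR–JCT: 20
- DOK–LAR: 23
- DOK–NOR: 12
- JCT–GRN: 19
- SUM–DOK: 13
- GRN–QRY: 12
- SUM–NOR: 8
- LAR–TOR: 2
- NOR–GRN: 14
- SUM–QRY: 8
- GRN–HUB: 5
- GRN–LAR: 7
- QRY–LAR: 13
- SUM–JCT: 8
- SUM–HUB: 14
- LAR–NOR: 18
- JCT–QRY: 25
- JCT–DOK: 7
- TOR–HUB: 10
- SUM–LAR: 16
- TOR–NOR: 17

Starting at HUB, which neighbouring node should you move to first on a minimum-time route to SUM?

SUM

Compare a few routes:
HUB - NOR - SUM: 11+8 = 19
HUB - SUM: 14 = 14
Cheapest is HUB - SUM at 14 min.
So from HUB the first move is to SUM.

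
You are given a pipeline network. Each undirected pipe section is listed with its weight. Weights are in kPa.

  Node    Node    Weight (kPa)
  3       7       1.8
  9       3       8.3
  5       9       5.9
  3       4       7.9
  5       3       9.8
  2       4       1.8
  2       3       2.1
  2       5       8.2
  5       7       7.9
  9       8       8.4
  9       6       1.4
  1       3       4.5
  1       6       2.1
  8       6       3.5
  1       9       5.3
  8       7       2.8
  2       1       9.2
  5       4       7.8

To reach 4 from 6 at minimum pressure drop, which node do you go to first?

Candidate routes:
6–8–7–3–2–4: 3.5+2.8+1.8+2.1+1.8 = 12
6–1–3–2–4: 2.1+4.5+2.1+1.8 = 10.5
Cheapest is 6–1–3–2–4 at 10.5 kPa.
So from 6 the first move is to 1.

1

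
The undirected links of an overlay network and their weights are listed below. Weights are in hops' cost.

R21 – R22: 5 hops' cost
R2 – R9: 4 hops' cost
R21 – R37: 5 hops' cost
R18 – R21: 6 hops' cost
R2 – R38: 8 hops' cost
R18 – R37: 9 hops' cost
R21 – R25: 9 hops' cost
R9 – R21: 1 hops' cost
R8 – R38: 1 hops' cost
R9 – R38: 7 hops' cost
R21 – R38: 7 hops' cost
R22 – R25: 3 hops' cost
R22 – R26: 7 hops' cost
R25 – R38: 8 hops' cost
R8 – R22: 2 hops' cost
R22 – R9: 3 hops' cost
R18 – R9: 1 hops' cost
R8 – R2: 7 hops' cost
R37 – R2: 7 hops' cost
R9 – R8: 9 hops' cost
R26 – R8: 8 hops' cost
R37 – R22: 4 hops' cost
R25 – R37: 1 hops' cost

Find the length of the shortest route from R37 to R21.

5 hops' cost

Running Dijkstra from R37:
R37: 0
R25: 1  (via R37)
R22: 4  (via R37)
R21: 5  (via R37)
Shortest route: R37–R21 = 5 hops' cost.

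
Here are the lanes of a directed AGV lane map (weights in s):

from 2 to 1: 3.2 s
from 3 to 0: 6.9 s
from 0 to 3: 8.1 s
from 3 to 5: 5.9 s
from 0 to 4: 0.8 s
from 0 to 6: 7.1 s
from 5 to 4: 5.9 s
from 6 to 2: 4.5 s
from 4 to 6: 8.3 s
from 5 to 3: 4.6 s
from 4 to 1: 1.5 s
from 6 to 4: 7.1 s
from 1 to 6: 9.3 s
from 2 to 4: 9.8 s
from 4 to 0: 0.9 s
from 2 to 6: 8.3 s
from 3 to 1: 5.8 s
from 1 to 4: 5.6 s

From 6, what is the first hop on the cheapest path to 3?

Compare a few routes:
6 → 2 → 1 → 4 → 0 → 3: 4.5+3.2+5.6+0.9+8.1 = 22.3
6 → 2 → 4 → 0 → 3: 4.5+9.8+0.9+8.1 = 23.3
6 → 4 → 0 → 3: 7.1+0.9+8.1 = 16.1
Cheapest is 6 → 4 → 0 → 3 at 16.1 s.
So from 6 the first move is to 4.

4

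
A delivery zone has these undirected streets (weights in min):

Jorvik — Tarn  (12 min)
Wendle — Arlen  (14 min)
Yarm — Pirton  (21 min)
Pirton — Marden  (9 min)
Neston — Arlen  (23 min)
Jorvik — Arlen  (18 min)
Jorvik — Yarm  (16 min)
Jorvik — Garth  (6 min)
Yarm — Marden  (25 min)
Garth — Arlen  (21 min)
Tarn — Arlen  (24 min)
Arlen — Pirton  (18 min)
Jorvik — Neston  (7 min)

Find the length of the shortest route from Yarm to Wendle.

Enumerating some paths:
Yarm - Jorvik - Arlen - Wendle: 16+18+14 = 48
Yarm - Jorvik - Garth - Arlen - Wendle: 16+6+21+14 = 57
Yarm - Jorvik - Neston - Arlen - Wendle: 16+7+23+14 = 60
Yarm - Pirton - Arlen - Wendle: 21+18+14 = 53
Cheapest is Yarm - Jorvik - Arlen - Wendle at 48 min.

48 min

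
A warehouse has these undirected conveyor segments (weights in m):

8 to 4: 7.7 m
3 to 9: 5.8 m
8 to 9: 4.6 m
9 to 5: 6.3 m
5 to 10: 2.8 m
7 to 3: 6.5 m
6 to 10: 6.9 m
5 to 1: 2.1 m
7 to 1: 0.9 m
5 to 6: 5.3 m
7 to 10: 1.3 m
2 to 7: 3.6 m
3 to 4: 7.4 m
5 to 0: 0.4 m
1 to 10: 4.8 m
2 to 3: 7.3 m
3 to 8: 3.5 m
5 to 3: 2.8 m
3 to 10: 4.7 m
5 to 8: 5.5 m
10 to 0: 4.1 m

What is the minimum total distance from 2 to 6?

11.8 m

Shortest distances from 2:
2: 0
7: 3.6  (via 2)
1: 4.5  (via 7)
10: 4.9  (via 7)
5: 6.6  (via 1)
0: 7  (via 5)
3: 7.3  (via 2)
8: 10.8  (via 3)
6: 11.8  (via 10)
Shortest route: 2–7–10–6 = 11.8 m.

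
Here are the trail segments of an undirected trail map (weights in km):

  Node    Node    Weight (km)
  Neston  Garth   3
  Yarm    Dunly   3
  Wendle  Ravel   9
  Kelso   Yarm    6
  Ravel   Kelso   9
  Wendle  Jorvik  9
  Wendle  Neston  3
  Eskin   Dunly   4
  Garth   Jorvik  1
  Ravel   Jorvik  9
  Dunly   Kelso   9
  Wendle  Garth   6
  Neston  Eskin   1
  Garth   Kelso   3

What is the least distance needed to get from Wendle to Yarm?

Settle nodes by increasing distance from Wendle:
Wendle: 0
Neston: 3  (via Wendle)
Eskin: 4  (via Neston)
Garth: 6  (via Wendle)
Jorvik: 7  (via Garth)
Dunly: 8  (via Eskin)
Kelso: 9  (via Garth)
Ravel: 9  (via Wendle)
Yarm: 11  (via Dunly)
Shortest route: Wendle–Neston–Eskin–Dunly–Yarm = 11 km.

11 km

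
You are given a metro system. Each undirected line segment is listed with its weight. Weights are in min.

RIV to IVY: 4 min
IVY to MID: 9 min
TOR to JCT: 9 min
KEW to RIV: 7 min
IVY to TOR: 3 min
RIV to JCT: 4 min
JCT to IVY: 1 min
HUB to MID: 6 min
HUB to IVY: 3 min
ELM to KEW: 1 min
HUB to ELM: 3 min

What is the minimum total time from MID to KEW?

10 min

Compare a few routes:
MID - HUB - ELM - KEW: 6+3+1 = 10
MID - IVY - HUB - ELM - KEW: 9+3+3+1 = 16
MID - IVY - RIV - KEW: 9+4+7 = 20
The minimum is 10 min via MID - HUB - ELM - KEW.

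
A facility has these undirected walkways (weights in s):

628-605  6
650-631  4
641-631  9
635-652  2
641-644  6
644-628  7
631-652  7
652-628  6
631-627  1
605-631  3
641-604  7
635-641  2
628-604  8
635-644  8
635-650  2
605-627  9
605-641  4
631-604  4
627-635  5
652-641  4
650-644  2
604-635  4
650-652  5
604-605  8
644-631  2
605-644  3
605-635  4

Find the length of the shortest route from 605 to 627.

4 s

Enumerating some paths:
605 → 631 → 627: 3+1 = 4
605 → 635 → 627: 4+5 = 9
605 → 644 → 631 → 627: 3+2+1 = 6
Cheapest is 605 → 631 → 627 at 4 s.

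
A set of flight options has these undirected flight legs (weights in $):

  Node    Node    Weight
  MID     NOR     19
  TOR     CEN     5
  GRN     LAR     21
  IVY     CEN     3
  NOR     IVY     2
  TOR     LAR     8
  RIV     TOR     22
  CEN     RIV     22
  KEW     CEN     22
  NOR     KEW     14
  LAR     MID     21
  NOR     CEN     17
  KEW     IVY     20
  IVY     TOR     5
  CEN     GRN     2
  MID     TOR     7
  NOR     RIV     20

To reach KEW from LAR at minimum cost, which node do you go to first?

Candidate routes:
LAR → TOR → IVY → NOR → KEW: 8+5+2+14 = 29
LAR → TOR → CEN → IVY → NOR → KEW: 8+5+3+2+14 = 32
Cheapest is LAR → TOR → IVY → NOR → KEW at $29.
So from LAR the first move is to TOR.

TOR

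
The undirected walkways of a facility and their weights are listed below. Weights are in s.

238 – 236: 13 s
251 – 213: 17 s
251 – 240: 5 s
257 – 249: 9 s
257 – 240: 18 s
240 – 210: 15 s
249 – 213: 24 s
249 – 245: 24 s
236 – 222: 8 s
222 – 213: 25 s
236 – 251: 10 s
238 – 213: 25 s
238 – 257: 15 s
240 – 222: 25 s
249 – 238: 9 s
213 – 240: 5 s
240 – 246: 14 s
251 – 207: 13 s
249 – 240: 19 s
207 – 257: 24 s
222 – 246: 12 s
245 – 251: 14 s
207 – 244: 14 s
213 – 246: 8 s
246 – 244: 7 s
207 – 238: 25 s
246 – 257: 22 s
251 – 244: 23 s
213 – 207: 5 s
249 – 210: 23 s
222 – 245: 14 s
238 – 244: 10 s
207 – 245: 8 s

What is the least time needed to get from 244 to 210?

35 s

Enumerating some paths:
244 → 207 → 213 → 240 → 210: 14+5+5+15 = 39
244 → 246 → 240 → 210: 7+14+15 = 36
244 → 246 → 213 → 240 → 210: 7+8+5+15 = 35
244 → 238 → 249 → 210: 10+9+23 = 42
The minimum is 35 s via 244 → 246 → 213 → 240 → 210.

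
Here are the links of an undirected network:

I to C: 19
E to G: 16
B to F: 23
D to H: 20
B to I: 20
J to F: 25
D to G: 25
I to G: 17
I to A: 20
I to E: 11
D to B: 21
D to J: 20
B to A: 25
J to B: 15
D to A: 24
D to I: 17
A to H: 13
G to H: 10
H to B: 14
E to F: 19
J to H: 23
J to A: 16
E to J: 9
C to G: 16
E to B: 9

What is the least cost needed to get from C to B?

Running Dijkstra from C:
C: 0
G: 16  (via C)
I: 19  (via C)
H: 26  (via G)
E: 30  (via I)
D: 36  (via I)
A: 39  (via I)
B: 39  (via I)
Shortest route: C → I → B = 39.

39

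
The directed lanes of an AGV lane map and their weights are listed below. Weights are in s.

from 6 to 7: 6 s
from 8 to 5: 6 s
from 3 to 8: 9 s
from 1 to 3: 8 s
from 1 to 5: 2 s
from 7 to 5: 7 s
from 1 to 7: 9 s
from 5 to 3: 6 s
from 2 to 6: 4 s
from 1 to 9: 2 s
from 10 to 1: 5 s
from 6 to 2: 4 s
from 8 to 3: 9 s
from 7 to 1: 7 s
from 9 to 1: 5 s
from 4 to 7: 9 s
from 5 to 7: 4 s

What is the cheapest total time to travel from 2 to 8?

Candidate routes:
2 - 6 - 7 - 1 - 5 - 3 - 8: 4+6+7+2+6+9 = 34
2 - 6 - 7 - 5 - 3 - 8: 4+6+7+6+9 = 32
The minimum is 32 s via 2 - 6 - 7 - 5 - 3 - 8.

32 s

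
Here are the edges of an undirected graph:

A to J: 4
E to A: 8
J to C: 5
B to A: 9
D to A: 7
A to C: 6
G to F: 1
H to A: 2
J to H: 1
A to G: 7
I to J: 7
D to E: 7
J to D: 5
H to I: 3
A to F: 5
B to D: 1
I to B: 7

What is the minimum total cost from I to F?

10

Shortest distances from I:
I: 0
H: 3  (via I)
J: 4  (via H)
A: 5  (via H)
B: 7  (via I)
D: 8  (via B)
C: 9  (via J)
F: 10  (via A)
Shortest route: I → H → A → F = 10.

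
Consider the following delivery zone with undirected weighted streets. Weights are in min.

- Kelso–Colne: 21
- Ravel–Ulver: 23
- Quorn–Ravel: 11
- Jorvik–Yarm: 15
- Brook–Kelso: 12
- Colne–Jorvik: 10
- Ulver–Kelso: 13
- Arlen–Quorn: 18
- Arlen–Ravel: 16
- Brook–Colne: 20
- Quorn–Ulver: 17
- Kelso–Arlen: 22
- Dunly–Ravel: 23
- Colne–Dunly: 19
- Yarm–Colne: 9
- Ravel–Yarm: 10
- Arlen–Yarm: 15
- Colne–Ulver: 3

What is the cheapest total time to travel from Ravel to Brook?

Compare a few routes:
Ravel → Ulver → Colne → Brook: 23+3+20 = 46
Ravel → Yarm → Colne → Ulver → Kelso → Brook: 10+9+3+13+12 = 47
Ravel → Yarm → Colne → Brook: 10+9+20 = 39
The minimum is 39 min via Ravel → Yarm → Colne → Brook.

39 min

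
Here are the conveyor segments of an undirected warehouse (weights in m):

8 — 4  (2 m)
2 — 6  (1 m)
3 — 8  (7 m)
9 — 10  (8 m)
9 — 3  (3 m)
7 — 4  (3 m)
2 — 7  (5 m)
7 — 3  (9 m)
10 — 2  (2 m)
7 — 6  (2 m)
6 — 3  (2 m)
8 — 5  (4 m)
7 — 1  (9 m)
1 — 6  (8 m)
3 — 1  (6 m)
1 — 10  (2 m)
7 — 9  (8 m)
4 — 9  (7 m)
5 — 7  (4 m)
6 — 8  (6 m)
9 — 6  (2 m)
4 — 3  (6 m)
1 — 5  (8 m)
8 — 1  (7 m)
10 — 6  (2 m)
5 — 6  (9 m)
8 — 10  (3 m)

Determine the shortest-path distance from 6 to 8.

Compare a few routes:
6–8: 6 = 6
6–10–8: 2+3 = 5
6–2–10–8: 1+2+3 = 6
The minimum is 5 m via 6–10–8.

5 m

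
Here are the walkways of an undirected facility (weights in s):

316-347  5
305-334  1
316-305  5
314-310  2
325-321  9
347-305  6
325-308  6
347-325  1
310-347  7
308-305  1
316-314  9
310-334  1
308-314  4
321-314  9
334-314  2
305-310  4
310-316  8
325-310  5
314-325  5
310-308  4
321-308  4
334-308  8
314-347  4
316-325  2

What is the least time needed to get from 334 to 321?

6 s

Candidate routes:
334 → 305 → 308 → 321: 1+1+4 = 6
334 → 310 → 305 → 308 → 321: 1+4+1+4 = 10
334 → 310 → 308 → 321: 1+4+4 = 9
Cheapest is 334 → 305 → 308 → 321 at 6 s.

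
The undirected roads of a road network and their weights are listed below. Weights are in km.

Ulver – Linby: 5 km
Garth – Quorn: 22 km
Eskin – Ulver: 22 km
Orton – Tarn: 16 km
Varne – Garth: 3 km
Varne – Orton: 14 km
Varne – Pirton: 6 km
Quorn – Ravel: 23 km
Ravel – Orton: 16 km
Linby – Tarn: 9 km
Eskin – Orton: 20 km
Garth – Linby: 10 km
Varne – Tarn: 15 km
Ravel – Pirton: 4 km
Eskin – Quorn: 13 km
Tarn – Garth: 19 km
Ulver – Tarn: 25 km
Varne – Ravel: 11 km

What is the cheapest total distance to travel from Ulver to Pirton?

Running Dijkstra from Ulver:
Ulver: 0
Linby: 5  (via Ulver)
Tarn: 14  (via Linby)
Garth: 15  (via Linby)
Varne: 18  (via Garth)
Eskin: 22  (via Ulver)
Pirton: 24  (via Varne)
Shortest route: Ulver–Linby–Garth–Varne–Pirton = 24 km.

24 km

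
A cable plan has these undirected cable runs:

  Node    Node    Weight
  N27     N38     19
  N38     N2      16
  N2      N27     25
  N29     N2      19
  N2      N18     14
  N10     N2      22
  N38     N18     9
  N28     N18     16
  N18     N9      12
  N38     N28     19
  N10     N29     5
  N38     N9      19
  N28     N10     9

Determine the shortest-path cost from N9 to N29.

Compare a few routes:
N9 → N38 → N28 → N10 → N29: 19+19+9+5 = 52
N9 → N18 → N2 → N29: 12+14+19 = 45
N9 → N18 → N28 → N10 → N29: 12+16+9+5 = 42
The minimum is 42 via N9 → N18 → N28 → N10 → N29.

42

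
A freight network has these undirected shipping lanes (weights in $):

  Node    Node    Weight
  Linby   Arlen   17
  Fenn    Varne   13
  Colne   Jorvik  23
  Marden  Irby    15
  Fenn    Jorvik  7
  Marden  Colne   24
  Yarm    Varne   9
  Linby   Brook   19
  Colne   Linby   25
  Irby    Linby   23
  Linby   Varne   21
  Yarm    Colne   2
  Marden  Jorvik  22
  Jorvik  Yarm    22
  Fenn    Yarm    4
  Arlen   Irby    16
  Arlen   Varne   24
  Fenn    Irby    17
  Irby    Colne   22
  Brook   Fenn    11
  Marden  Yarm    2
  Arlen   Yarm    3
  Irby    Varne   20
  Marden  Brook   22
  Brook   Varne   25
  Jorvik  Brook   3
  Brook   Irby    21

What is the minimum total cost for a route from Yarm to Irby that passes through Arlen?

Shortest Yarm→Arlen: Yarm–Arlen = 3
Best Arlen to Irby: Arlen–Irby costing 16
Total via Arlen: 3 + 16 = $19.

$19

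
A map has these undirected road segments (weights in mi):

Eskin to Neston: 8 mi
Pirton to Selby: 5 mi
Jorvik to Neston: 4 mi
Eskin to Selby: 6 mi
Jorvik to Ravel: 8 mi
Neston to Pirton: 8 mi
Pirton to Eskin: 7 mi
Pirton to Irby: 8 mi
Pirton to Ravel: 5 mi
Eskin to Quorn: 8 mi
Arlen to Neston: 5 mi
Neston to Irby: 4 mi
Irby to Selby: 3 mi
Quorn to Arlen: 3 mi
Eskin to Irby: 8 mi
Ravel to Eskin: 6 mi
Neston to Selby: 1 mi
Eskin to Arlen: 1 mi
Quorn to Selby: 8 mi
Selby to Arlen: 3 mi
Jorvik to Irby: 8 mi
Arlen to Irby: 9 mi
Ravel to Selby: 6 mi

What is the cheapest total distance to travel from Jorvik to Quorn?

Settle nodes by increasing distance from Jorvik:
Jorvik: 0
Neston: 4  (via Jorvik)
Selby: 5  (via Neston)
Irby: 8  (via Jorvik)
Arlen: 8  (via Selby)
Ravel: 8  (via Jorvik)
Eskin: 9  (via Arlen)
Pirton: 10  (via Selby)
Quorn: 11  (via Arlen)
Shortest route: Jorvik–Neston–Selby–Arlen–Quorn = 11 mi.

11 mi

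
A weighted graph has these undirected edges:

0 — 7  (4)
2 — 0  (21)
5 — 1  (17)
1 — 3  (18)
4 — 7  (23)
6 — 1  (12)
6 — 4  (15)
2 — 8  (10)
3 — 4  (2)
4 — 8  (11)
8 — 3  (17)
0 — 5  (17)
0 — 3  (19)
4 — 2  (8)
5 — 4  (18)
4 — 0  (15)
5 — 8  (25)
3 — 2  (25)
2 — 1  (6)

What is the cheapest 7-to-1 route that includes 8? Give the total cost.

46

Best 7 to 8: 7–0–4–8 costing 30
Shortest 8→1: 8–2–1 = 16
Total via 8: 30 + 16 = 46.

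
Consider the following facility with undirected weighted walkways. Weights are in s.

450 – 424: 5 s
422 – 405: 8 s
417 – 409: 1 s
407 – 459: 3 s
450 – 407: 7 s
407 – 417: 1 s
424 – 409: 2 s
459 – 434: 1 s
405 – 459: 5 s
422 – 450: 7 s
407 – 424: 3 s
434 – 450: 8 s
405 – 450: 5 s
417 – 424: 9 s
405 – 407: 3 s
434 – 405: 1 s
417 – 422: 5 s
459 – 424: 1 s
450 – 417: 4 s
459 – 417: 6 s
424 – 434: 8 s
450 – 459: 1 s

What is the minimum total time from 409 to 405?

Candidate routes:
409 → 417 → 407 → 405: 1+1+3 = 5
409 → 417 → 407 → 459 → 434 → 405: 1+1+3+1+1 = 7
409 → 417 → 450 → 459 → 434 → 405: 1+4+1+1+1 = 8
Cheapest is 409 → 417 → 407 → 405 at 5 s.

5 s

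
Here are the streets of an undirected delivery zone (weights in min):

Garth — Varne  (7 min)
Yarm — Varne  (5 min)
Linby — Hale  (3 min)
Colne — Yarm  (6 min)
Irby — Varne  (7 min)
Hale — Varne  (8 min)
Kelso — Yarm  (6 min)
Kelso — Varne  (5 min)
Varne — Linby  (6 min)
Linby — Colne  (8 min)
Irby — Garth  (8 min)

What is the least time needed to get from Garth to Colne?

18 min

Compare a few routes:
Garth–Varne–Linby–Colne: 7+6+8 = 21
Garth–Varne–Kelso–Yarm–Colne: 7+5+6+6 = 24
Garth–Varne–Yarm–Colne: 7+5+6 = 18
Cheapest is Garth–Varne–Yarm–Colne at 18 min.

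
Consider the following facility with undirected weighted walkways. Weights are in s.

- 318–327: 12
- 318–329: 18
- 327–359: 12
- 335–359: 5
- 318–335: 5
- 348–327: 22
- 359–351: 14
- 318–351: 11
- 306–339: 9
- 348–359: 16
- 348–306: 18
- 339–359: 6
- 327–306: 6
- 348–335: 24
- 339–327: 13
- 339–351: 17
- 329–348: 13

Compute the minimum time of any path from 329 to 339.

34 s

Shortest distances from 329:
329: 0
348: 13  (via 329)
318: 18  (via 329)
335: 23  (via 318)
359: 28  (via 335)
351: 29  (via 318)
327: 30  (via 318)
306: 31  (via 348)
339: 34  (via 359)
Shortest route: 329–318–335–359–339 = 34 s.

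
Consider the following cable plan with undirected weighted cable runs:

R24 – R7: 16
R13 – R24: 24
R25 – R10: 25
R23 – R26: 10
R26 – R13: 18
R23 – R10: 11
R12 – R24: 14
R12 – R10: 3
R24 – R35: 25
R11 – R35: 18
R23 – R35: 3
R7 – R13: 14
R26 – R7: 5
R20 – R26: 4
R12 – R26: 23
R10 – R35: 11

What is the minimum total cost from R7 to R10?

Compare a few routes:
R7 - R26 - R23 - R10: 5+10+11 = 26
R7 - R26 - R23 - R35 - R10: 5+10+3+11 = 29
Cheapest is R7 - R26 - R23 - R10 at 26.

26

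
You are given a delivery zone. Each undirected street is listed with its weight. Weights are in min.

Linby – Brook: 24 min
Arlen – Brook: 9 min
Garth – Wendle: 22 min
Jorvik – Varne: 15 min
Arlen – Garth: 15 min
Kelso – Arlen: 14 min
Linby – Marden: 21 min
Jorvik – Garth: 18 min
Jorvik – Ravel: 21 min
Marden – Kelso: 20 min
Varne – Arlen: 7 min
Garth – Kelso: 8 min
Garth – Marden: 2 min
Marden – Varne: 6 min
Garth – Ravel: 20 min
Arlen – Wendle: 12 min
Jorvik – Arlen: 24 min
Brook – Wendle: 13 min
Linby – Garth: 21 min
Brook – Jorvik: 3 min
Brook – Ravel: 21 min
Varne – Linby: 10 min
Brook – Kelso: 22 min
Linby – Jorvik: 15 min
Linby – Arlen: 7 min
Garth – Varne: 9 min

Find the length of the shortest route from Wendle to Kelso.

26 min

Shortest distances from Wendle:
Wendle: 0
Arlen: 12  (via Wendle)
Brook: 13  (via Wendle)
Jorvik: 16  (via Brook)
Linby: 19  (via Arlen)
Varne: 19  (via Arlen)
Garth: 22  (via Wendle)
Marden: 24  (via Garth)
Kelso: 26  (via Arlen)
Shortest route: Wendle → Arlen → Kelso = 26 min.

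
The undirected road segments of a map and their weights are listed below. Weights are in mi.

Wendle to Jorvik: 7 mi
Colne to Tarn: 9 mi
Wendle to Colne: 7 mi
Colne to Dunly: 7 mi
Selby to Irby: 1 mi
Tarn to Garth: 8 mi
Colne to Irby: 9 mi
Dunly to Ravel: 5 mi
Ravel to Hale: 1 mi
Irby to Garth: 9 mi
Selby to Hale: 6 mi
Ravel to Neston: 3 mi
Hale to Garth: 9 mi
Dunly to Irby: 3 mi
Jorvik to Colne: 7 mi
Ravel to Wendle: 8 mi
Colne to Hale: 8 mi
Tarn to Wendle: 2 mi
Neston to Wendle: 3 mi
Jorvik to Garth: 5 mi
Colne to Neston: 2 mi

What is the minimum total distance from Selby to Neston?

10 mi

Compare a few routes:
Selby - Hale - Ravel - Neston: 6+1+3 = 10
Selby - Irby - Dunly - Ravel - Neston: 1+3+5+3 = 12
Selby - Irby - Colne - Neston: 1+9+2 = 12
The minimum is 10 mi via Selby - Hale - Ravel - Neston.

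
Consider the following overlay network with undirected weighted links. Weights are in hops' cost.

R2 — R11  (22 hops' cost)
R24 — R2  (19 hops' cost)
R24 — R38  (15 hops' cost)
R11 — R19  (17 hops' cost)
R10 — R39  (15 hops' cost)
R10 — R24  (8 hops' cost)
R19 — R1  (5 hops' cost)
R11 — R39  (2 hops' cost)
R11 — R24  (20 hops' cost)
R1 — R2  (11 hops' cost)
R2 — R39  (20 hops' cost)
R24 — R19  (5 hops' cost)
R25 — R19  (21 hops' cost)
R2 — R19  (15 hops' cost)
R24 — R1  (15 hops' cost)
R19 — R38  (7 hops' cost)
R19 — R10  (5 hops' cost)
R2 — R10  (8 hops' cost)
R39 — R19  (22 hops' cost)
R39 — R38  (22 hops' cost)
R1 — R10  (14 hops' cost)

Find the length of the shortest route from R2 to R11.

22 hops' cost

Settle nodes by increasing distance from R2:
R2: 0
R10: 8  (via R2)
R1: 11  (via R2)
R19: 13  (via R10)
R24: 16  (via R10)
R38: 20  (via R19)
R39: 20  (via R2)
R11: 22  (via R2)
Shortest route: R2 → R11 = 22 hops' cost.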